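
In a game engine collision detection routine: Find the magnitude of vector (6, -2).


|u| = sqrt(6^2 + (-2)^2) = sqrt(40) = 6.3246

6.3246


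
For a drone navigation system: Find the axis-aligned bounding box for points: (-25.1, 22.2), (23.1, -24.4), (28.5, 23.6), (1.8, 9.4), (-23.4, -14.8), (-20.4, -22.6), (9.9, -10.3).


x range: [-25.1, 28.5]
y range: [-24.4, 23.6]
Bounding box: (-25.1,-24.4) to (28.5,23.6)

(-25.1,-24.4) to (28.5,23.6)


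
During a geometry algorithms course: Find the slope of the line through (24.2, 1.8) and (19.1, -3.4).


slope = (y2-y1)/(x2-x1) = ((-3.4)-1.8)/(19.1-24.2) = (-5.2)/(-5.1) = 1.0196

1.0196


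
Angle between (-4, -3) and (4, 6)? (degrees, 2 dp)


u.v = -34, |u| = sqrt(25) = 5, |v| = sqrt(52) = 7.2111
cos(theta) = u.v/(|u||v|) = -34/sqrt(1300) = -0.94299
theta = acos(-0.94299) = 160.56 degrees

160.56 degrees


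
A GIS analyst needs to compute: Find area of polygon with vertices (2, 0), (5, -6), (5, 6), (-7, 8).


Shoelace sum: (2*(-6) - 5*0) + (5*6 - 5*(-6)) + (5*8 - (-7)*6) + ((-7)*0 - 2*8)
= 114
Area = |114|/2 = 57

57


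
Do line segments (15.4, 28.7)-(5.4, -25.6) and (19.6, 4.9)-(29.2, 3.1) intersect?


Cross products: d1=220.92, d2=-318.36, d3=466.06, d4=1005.34
d1*d2 < 0 and d3*d4 < 0? no

No, they don't intersect


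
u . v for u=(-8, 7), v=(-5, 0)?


u . v = u_x*v_x + u_y*v_y = (-8)*(-5) + 7*0
= 40 + 0 = 40

40


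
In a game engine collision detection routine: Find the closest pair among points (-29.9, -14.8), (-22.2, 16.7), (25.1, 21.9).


d(P0,P1) = 32.4275, d(P0,P2) = 66.1203, d(P1,P2) = 47.585
Closest: P0 and P1

Closest pair: (-29.9, -14.8) and (-22.2, 16.7), distance = 32.4275


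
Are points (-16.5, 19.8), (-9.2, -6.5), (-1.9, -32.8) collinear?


Cross product: ((-9.2)-(-16.5))*((-32.8)-19.8) - ((-6.5)-19.8)*((-1.9)-(-16.5))
= 0

Yes, collinear


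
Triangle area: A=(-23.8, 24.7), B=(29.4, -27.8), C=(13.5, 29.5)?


Area = |x_A(y_B-y_C) + x_B(y_C-y_A) + x_C(y_A-y_B)|/2
= |1363.74 + 141.12 + 708.75|/2
= 2213.61/2 = 1106.805

1106.805


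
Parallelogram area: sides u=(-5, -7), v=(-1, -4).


|u x v| = |(-5)*(-4) - (-7)*(-1)|
= |20 - 7| = 13

13


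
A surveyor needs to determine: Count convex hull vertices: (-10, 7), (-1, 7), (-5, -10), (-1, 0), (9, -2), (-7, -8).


Convex hull vertices (CCW): (-10, 7), (-7, -8), (-5, -10), (9, -2), (-1, 7)
Count = 5

5


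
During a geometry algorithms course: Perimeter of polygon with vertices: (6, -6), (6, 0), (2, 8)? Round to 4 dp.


Sides: (6, -6)->(6, 0): sqrt(36) = 6, (6, 0)->(2, 8): sqrt(80) = 8.944272, (2, 8)->(6, -6): sqrt(212) = 14.56022
Sum = 29.504492
Perimeter = 29.5045

29.5045


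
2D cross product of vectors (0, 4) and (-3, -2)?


u x v = u_x*v_y - u_y*v_x = 0*(-2) - 4*(-3)
= 0 - (-12) = 12

12


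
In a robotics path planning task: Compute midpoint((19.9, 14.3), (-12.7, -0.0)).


M = ((19.9+(-12.7))/2, (14.3+0)/2)
= (3.6, 7.15)

(3.6, 7.15)


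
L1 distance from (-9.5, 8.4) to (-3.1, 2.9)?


|(-9.5)-(-3.1)| + |8.4-2.9| = 6.4 + 5.5 = 11.9

11.9


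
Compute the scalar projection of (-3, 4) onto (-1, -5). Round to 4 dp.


u.v = -17, |v| = sqrt(26) = 5.099
Scalar projection = u.v / |v| = -17 / sqrt(26) = -3.334

-3.334


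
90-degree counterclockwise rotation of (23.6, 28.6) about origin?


90° CCW: (x,y) -> (-y, x)
(23.6,28.6) -> (-28.6, 23.6)

(-28.6, 23.6)


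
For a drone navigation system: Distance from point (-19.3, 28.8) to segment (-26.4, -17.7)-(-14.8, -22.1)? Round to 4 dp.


Project P onto AB: t = 0 (clamped to [0,1])
Closest point on segment: (-26.4, -17.7)
Distance: 47.0389

47.0389


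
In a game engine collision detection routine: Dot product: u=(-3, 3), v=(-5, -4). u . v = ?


u . v = u_x*v_x + u_y*v_y = (-3)*(-5) + 3*(-4)
= 15 + (-12) = 3

3


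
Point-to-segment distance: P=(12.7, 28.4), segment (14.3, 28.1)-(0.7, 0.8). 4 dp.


Project P onto AB: t = 0.0146 (clamped to [0,1])
Closest point on segment: (14.1016, 27.7018)
Distance: 1.5659

1.5659


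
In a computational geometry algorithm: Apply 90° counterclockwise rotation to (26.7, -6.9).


90° CCW: (x,y) -> (-y, x)
(26.7,-6.9) -> (6.9, 26.7)

(6.9, 26.7)


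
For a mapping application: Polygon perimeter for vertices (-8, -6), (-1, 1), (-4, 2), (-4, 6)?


Sides: (-8, -6)->(-1, 1): sqrt(98) = 9.899495, (-1, 1)->(-4, 2): sqrt(10) = 3.162278, (-4, 2)->(-4, 6): sqrt(16) = 4, (-4, 6)->(-8, -6): sqrt(160) = 12.649111
Sum = 29.710884
Perimeter = 29.7109

29.7109


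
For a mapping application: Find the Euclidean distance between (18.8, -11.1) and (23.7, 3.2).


dx=4.9, dy=14.3
d^2 = 4.9^2 + 14.3^2 = 228.5
d = sqrt(228.5) = 15.1162

15.1162


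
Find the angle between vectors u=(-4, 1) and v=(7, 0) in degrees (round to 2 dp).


u.v = -28, |u| = sqrt(17) = 4.1231, |v| = sqrt(49) = 7
cos(theta) = u.v/(|u||v|) = -28/sqrt(833) = -0.970143
theta = acos(-0.970143) = 165.96 degrees

165.96 degrees


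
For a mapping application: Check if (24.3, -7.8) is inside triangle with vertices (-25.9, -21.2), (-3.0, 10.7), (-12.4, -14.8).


Cross products: AB x AP = -1294.52, BC x BP = 870.05, CA x CP = 140.38
All same sign? no

No, outside


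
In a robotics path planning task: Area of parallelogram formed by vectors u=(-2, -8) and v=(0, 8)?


|u x v| = |(-2)*8 - (-8)*0|
= |(-16) - 0| = 16

16


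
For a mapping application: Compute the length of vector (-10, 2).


|u| = sqrt((-10)^2 + 2^2) = sqrt(104) = 10.198

10.198


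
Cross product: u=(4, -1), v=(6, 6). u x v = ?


u x v = u_x*v_y - u_y*v_x = 4*6 - (-1)*6
= 24 - (-6) = 30

30


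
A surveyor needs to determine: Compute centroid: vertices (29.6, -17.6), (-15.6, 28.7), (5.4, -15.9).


Centroid = ((x_A+x_B+x_C)/3, (y_A+y_B+y_C)/3)
= ((29.6+(-15.6)+5.4)/3, ((-17.6)+28.7+(-15.9))/3)
= (6.4667, -1.6)

(6.4667, -1.6)


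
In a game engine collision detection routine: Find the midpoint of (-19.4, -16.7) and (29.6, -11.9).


M = (((-19.4)+29.6)/2, ((-16.7)+(-11.9))/2)
= (5.1, -14.3)

(5.1, -14.3)


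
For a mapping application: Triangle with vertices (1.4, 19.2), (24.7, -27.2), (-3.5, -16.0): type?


Side lengths squared: AB^2=2695.85, BC^2=920.68, CA^2=1263.05
Sorted: [920.68, 1263.05, 2695.85]
By sides: Scalene, By angles: Obtuse

Scalene, Obtuse


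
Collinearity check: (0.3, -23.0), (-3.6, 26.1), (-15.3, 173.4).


Cross product: ((-3.6)-0.3)*(173.4-(-23)) - (26.1-(-23))*((-15.3)-0.3)
= 0

Yes, collinear


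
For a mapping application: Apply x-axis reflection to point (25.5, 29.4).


Reflection over x-axis: (x,y) -> (x,-y)
(25.5, 29.4) -> (25.5, -29.4)

(25.5, -29.4)


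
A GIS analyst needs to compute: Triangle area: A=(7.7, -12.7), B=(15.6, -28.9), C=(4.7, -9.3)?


Area = |x_A(y_B-y_C) + x_B(y_C-y_A) + x_C(y_A-y_B)|/2
= |(-150.92) + 53.04 + 76.14|/2
= 21.74/2 = 10.87

10.87


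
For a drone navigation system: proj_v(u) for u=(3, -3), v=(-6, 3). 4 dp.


u.v = -27, |v| = sqrt(45) = 6.7082
Scalar projection = u.v / |v| = -27 / sqrt(45) = -4.0249

-4.0249


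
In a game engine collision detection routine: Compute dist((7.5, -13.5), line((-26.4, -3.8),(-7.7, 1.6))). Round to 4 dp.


|cross product| = 364.45
|line direction| = sqrt(378.85) = 19.4641
Distance = 364.45/sqrt(378.85) = 18.7242

18.7242


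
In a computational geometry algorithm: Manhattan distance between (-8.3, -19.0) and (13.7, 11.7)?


|(-8.3)-13.7| + |(-19)-11.7| = 22 + 30.7 = 52.7

52.7


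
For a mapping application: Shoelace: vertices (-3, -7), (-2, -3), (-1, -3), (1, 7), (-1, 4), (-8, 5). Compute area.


Shoelace sum: ((-3)*(-3) - (-2)*(-7)) + ((-2)*(-3) - (-1)*(-3)) + ((-1)*7 - 1*(-3)) + (1*4 - (-1)*7) + ((-1)*5 - (-8)*4) + ((-8)*(-7) - (-3)*5)
= 103
Area = |103|/2 = 51.5

51.5


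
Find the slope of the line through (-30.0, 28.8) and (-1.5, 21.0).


slope = (y2-y1)/(x2-x1) = (21-28.8)/((-1.5)-(-30)) = (-7.8)/28.5 = -0.2737

-0.2737


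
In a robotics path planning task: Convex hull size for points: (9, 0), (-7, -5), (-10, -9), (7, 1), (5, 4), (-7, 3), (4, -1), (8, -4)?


Convex hull vertices (CCW): (-10, -9), (8, -4), (9, 0), (5, 4), (-7, 3)
Count = 5

5


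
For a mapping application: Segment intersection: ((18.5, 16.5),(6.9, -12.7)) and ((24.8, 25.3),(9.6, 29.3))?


Cross products: d1=158.96, d2=649.2, d3=81.88, d4=-408.36
d1*d2 < 0 and d3*d4 < 0? no

No, they don't intersect


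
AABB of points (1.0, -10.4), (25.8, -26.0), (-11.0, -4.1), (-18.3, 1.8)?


x range: [-18.3, 25.8]
y range: [-26, 1.8]
Bounding box: (-18.3,-26) to (25.8,1.8)

(-18.3,-26) to (25.8,1.8)


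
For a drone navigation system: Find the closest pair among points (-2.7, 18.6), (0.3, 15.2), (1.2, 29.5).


d(P0,P1) = 4.5343, d(P0,P2) = 11.5767, d(P1,P2) = 14.3283
Closest: P0 and P1

Closest pair: (-2.7, 18.6) and (0.3, 15.2), distance = 4.5343


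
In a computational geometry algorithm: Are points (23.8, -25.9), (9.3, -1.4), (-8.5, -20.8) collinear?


Cross product: (9.3-23.8)*((-20.8)-(-25.9)) - ((-1.4)-(-25.9))*((-8.5)-23.8)
= 717.4

No, not collinear


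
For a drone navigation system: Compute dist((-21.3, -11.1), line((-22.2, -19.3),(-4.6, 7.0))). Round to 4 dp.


|cross product| = 120.65
|line direction| = sqrt(1001.45) = 31.6457
Distance = 120.65/sqrt(1001.45) = 3.8125

3.8125


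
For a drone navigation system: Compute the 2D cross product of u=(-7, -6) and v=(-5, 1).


u x v = u_x*v_y - u_y*v_x = (-7)*1 - (-6)*(-5)
= (-7) - 30 = -37

-37


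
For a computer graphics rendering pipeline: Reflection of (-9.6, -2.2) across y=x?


Reflection over y=x: (x,y) -> (y,x)
(-9.6, -2.2) -> (-2.2, -9.6)

(-2.2, -9.6)


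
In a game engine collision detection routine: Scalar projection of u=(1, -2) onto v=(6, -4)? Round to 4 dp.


u.v = 14, |v| = sqrt(52) = 7.2111
Scalar projection = u.v / |v| = 14 / sqrt(52) = 1.9415

1.9415


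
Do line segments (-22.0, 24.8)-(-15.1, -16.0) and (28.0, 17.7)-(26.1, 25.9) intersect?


Cross products: d1=396.51, d2=417.45, d3=1991.01, d4=1970.07
d1*d2 < 0 and d3*d4 < 0? no

No, they don't intersect


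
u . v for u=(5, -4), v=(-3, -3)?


u . v = u_x*v_x + u_y*v_y = 5*(-3) + (-4)*(-3)
= (-15) + 12 = -3

-3


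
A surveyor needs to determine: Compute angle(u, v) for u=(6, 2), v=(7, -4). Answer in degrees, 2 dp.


u.v = 34, |u| = sqrt(40) = 6.3246, |v| = sqrt(65) = 8.0623
cos(theta) = u.v/(|u||v|) = 34/sqrt(2600) = 0.666795
theta = acos(0.666795) = 48.18 degrees

48.18 degrees


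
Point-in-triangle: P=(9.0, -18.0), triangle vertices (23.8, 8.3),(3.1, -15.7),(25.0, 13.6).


Cross products: AB x AP = 189.21, BC x BP = -223.24, CA x CP = -46.88
All same sign? no

No, outside


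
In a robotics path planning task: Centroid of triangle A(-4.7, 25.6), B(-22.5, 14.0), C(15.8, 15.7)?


Centroid = ((x_A+x_B+x_C)/3, (y_A+y_B+y_C)/3)
= (((-4.7)+(-22.5)+15.8)/3, (25.6+14+15.7)/3)
= (-3.8, 18.4333)

(-3.8, 18.4333)


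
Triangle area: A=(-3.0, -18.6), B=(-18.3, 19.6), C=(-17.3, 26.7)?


Area = |x_A(y_B-y_C) + x_B(y_C-y_A) + x_C(y_A-y_B)|/2
= |21.3 + (-828.99) + 660.86|/2
= 146.83/2 = 73.415

73.415


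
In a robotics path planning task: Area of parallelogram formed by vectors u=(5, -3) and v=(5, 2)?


|u x v| = |5*2 - (-3)*5|
= |10 - (-15)| = 25

25


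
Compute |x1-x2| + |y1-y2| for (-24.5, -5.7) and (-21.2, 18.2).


|(-24.5)-(-21.2)| + |(-5.7)-18.2| = 3.3 + 23.9 = 27.2

27.2


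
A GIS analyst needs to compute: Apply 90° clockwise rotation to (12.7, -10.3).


90° CW: (x,y) -> (y, -x)
(12.7,-10.3) -> (-10.3, -12.7)

(-10.3, -12.7)


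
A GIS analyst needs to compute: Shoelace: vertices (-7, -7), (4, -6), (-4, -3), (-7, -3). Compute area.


Shoelace sum: ((-7)*(-6) - 4*(-7)) + (4*(-3) - (-4)*(-6)) + ((-4)*(-3) - (-7)*(-3)) + ((-7)*(-7) - (-7)*(-3))
= 53
Area = |53|/2 = 26.5

26.5


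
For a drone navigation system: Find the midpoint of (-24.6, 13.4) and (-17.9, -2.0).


M = (((-24.6)+(-17.9))/2, (13.4+(-2))/2)
= (-21.25, 5.7)

(-21.25, 5.7)


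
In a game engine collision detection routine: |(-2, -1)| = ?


|u| = sqrt((-2)^2 + (-1)^2) = sqrt(5) = 2.2361

2.2361


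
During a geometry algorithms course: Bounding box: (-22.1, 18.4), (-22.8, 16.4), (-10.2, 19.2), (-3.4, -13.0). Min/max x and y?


x range: [-22.8, -3.4]
y range: [-13, 19.2]
Bounding box: (-22.8,-13) to (-3.4,19.2)

(-22.8,-13) to (-3.4,19.2)


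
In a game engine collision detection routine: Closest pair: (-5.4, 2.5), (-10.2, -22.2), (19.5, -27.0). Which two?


d(P0,P1) = 25.1621, d(P0,P2) = 38.6039, d(P1,P2) = 30.0854
Closest: P0 and P1

Closest pair: (-5.4, 2.5) and (-10.2, -22.2), distance = 25.1621


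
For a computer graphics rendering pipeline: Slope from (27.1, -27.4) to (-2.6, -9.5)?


slope = (y2-y1)/(x2-x1) = ((-9.5)-(-27.4))/((-2.6)-27.1) = 17.9/(-29.7) = -0.6027

-0.6027


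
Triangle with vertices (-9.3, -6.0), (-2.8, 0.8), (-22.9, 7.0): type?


Side lengths squared: AB^2=88.49, BC^2=442.45, CA^2=353.96
Sorted: [88.49, 353.96, 442.45]
By sides: Scalene, By angles: Right

Scalene, Right


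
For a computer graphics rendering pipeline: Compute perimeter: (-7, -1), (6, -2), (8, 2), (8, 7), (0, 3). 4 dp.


Sides: (-7, -1)->(6, -2): sqrt(170) = 13.038405, (6, -2)->(8, 2): sqrt(20) = 4.472136, (8, 2)->(8, 7): sqrt(25) = 5, (8, 7)->(0, 3): sqrt(80) = 8.944272, (0, 3)->(-7, -1): sqrt(65) = 8.062258
Sum = 39.517071
Perimeter = 39.5171

39.5171


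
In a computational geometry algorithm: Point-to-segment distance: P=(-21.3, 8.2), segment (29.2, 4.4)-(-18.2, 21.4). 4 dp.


Project P onto AB: t = 0.9695 (clamped to [0,1])
Closest point on segment: (-16.7521, 20.8807)
Distance: 13.4716

13.4716


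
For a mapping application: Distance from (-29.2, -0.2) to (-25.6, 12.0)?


dx=3.6, dy=12.2
d^2 = 3.6^2 + 12.2^2 = 161.8
d = sqrt(161.8) = 12.7201

12.7201


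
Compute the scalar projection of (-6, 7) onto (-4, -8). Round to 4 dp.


u.v = -32, |v| = sqrt(80) = 8.9443
Scalar projection = u.v / |v| = -32 / sqrt(80) = -3.5777

-3.5777


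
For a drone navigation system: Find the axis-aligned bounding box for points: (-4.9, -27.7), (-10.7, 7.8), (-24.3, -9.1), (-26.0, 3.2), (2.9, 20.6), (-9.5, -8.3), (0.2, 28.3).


x range: [-26, 2.9]
y range: [-27.7, 28.3]
Bounding box: (-26,-27.7) to (2.9,28.3)

(-26,-27.7) to (2.9,28.3)


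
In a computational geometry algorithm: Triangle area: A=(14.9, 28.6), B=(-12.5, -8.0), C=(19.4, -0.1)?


Area = |x_A(y_B-y_C) + x_B(y_C-y_A) + x_C(y_A-y_B)|/2
= |(-117.71) + 358.75 + 710.04|/2
= 951.08/2 = 475.54

475.54


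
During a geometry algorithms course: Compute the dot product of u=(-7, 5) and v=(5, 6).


u . v = u_x*v_x + u_y*v_y = (-7)*5 + 5*6
= (-35) + 30 = -5

-5


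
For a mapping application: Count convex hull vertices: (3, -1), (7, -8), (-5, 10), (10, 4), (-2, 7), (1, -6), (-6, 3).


Convex hull vertices (CCW): (-6, 3), (1, -6), (7, -8), (10, 4), (-5, 10)
Count = 5

5


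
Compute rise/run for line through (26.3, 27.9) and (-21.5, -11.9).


slope = (y2-y1)/(x2-x1) = ((-11.9)-27.9)/((-21.5)-26.3) = (-39.8)/(-47.8) = 0.8326

0.8326


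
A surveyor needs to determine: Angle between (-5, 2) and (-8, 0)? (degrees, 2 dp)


u.v = 40, |u| = sqrt(29) = 5.3852, |v| = sqrt(64) = 8
cos(theta) = u.v/(|u||v|) = 40/sqrt(1856) = 0.928477
theta = acos(0.928477) = 21.8 degrees

21.8 degrees


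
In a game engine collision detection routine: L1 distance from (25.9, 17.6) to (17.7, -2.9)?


|25.9-17.7| + |17.6-(-2.9)| = 8.2 + 20.5 = 28.7

28.7


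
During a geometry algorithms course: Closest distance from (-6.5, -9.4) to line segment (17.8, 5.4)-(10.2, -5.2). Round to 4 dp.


Project P onto AB: t = 1 (clamped to [0,1])
Closest point on segment: (10.2, -5.2)
Distance: 17.22

17.22


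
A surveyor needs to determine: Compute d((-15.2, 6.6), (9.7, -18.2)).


dx=24.9, dy=-24.8
d^2 = 24.9^2 + (-24.8)^2 = 1235.05
d = sqrt(1235.05) = 35.1433

35.1433


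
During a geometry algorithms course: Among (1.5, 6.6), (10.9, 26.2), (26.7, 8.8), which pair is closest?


d(P0,P1) = 21.7375, d(P0,P2) = 25.2958, d(P1,P2) = 23.5032
Closest: P0 and P1

Closest pair: (1.5, 6.6) and (10.9, 26.2), distance = 21.7375


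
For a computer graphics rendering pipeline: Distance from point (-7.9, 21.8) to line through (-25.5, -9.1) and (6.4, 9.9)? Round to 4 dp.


|cross product| = 651.31
|line direction| = sqrt(1378.61) = 37.1296
Distance = 651.31/sqrt(1378.61) = 17.5415

17.5415


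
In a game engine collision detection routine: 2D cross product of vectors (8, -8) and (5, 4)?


u x v = u_x*v_y - u_y*v_x = 8*4 - (-8)*5
= 32 - (-40) = 72

72


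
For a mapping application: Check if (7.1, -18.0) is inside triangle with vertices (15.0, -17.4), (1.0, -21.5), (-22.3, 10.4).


Cross products: AB x AP = -23.99, BC x BP = -276.14, CA x CP = -242
All same sign? yes

Yes, inside


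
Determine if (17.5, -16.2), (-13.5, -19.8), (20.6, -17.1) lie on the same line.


Cross product: ((-13.5)-17.5)*((-17.1)-(-16.2)) - ((-19.8)-(-16.2))*(20.6-17.5)
= 39.06

No, not collinear


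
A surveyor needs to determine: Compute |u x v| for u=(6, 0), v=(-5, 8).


|u x v| = |6*8 - 0*(-5)|
= |48 - 0| = 48

48


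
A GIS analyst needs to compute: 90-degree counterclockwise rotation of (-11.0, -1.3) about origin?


90° CCW: (x,y) -> (-y, x)
(-11,-1.3) -> (1.3, -11)

(1.3, -11)


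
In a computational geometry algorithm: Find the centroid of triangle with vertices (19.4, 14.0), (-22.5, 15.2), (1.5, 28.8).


Centroid = ((x_A+x_B+x_C)/3, (y_A+y_B+y_C)/3)
= ((19.4+(-22.5)+1.5)/3, (14+15.2+28.8)/3)
= (-0.5333, 19.3333)

(-0.5333, 19.3333)


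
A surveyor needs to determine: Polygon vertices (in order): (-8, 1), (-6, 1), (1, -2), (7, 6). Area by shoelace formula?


Shoelace sum: ((-8)*1 - (-6)*1) + ((-6)*(-2) - 1*1) + (1*6 - 7*(-2)) + (7*1 - (-8)*6)
= 84
Area = |84|/2 = 42

42


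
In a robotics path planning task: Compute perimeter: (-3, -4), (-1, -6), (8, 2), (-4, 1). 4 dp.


Sides: (-3, -4)->(-1, -6): sqrt(8) = 2.828427, (-1, -6)->(8, 2): sqrt(145) = 12.041595, (8, 2)->(-4, 1): sqrt(145) = 12.041595, (-4, 1)->(-3, -4): sqrt(26) = 5.09902
Sum = 32.010637
Perimeter = 32.0106

32.0106


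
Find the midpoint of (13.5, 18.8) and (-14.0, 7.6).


M = ((13.5+(-14))/2, (18.8+7.6)/2)
= (-0.25, 13.2)

(-0.25, 13.2)


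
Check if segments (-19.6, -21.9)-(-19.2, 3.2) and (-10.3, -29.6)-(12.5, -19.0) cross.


Cross products: d1=274.14, d2=842.18, d3=-236.51, d4=-804.55
d1*d2 < 0 and d3*d4 < 0? no

No, they don't intersect


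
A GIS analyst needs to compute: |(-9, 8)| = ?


|u| = sqrt((-9)^2 + 8^2) = sqrt(145) = 12.0416

12.0416


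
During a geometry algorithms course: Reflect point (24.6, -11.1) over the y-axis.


Reflection over y-axis: (x,y) -> (-x,y)
(24.6, -11.1) -> (-24.6, -11.1)

(-24.6, -11.1)


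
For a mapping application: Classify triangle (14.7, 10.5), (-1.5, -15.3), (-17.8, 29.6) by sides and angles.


Side lengths squared: AB^2=928.08, BC^2=2281.7, CA^2=1421.06
Sorted: [928.08, 1421.06, 2281.7]
By sides: Scalene, By angles: Acute

Scalene, Acute


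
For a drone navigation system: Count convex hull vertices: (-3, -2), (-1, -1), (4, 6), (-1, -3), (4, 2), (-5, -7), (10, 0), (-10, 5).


Convex hull vertices (CCW): (-10, 5), (-5, -7), (10, 0), (4, 6)
Count = 4

4


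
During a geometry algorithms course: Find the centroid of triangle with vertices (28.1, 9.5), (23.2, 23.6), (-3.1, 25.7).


Centroid = ((x_A+x_B+x_C)/3, (y_A+y_B+y_C)/3)
= ((28.1+23.2+(-3.1))/3, (9.5+23.6+25.7)/3)
= (16.0667, 19.6)

(16.0667, 19.6)


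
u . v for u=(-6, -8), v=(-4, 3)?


u . v = u_x*v_x + u_y*v_y = (-6)*(-4) + (-8)*3
= 24 + (-24) = 0

0


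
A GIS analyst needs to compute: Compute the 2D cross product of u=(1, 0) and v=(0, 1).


u x v = u_x*v_y - u_y*v_x = 1*1 - 0*0
= 1 - 0 = 1

1


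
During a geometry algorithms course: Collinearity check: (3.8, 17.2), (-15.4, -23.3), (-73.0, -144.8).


Cross product: ((-15.4)-3.8)*((-144.8)-17.2) - ((-23.3)-17.2)*((-73)-3.8)
= 0

Yes, collinear


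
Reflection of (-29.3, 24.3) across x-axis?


Reflection over x-axis: (x,y) -> (x,-y)
(-29.3, 24.3) -> (-29.3, -24.3)

(-29.3, -24.3)


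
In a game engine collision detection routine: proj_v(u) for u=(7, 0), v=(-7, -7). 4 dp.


u.v = -49, |v| = sqrt(98) = 9.8995
Scalar projection = u.v / |v| = -49 / sqrt(98) = -4.9497

-4.9497


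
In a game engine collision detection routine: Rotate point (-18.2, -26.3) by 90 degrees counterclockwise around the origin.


90° CCW: (x,y) -> (-y, x)
(-18.2,-26.3) -> (26.3, -18.2)

(26.3, -18.2)


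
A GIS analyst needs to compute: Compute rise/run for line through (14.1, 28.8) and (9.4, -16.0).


slope = (y2-y1)/(x2-x1) = ((-16)-28.8)/(9.4-14.1) = (-44.8)/(-4.7) = 9.5319

9.5319


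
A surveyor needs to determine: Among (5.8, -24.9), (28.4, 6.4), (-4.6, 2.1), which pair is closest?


d(P0,P1) = 38.6063, d(P0,P2) = 28.9337, d(P1,P2) = 33.279
Closest: P0 and P2

Closest pair: (5.8, -24.9) and (-4.6, 2.1), distance = 28.9337


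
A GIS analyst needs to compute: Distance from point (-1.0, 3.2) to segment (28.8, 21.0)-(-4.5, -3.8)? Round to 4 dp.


Project P onto AB: t = 0.8317 (clamped to [0,1])
Closest point on segment: (1.1046, 0.374)
Distance: 3.5236

3.5236


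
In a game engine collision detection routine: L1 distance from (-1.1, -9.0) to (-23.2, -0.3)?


|(-1.1)-(-23.2)| + |(-9)-(-0.3)| = 22.1 + 8.7 = 30.8

30.8


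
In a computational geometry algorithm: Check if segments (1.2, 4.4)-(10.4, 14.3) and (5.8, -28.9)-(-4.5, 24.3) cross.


Cross products: d1=-98.27, d2=-689.68, d3=-351.9, d4=239.51
d1*d2 < 0 and d3*d4 < 0? no

No, they don't intersect


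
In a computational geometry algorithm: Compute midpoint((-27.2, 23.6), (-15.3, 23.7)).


M = (((-27.2)+(-15.3))/2, (23.6+23.7)/2)
= (-21.25, 23.65)

(-21.25, 23.65)


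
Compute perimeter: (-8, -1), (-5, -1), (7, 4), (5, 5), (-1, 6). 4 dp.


Sides: (-8, -1)->(-5, -1): sqrt(9) = 3, (-5, -1)->(7, 4): sqrt(169) = 13, (7, 4)->(5, 5): sqrt(5) = 2.236068, (5, 5)->(-1, 6): sqrt(37) = 6.082763, (-1, 6)->(-8, -1): sqrt(98) = 9.899495
Sum = 34.218326
Perimeter = 34.2183

34.2183


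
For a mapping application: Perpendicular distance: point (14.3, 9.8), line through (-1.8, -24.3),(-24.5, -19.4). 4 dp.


|cross product| = 852.96
|line direction| = sqrt(539.3) = 23.2228
Distance = 852.96/sqrt(539.3) = 36.7294

36.7294


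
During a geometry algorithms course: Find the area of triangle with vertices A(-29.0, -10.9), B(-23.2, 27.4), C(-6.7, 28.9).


Area = |x_A(y_B-y_C) + x_B(y_C-y_A) + x_C(y_A-y_B)|/2
= |43.5 + (-923.36) + 256.61|/2
= 623.25/2 = 311.625

311.625


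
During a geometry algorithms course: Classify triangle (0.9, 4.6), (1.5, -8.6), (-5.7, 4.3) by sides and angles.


Side lengths squared: AB^2=174.6, BC^2=218.25, CA^2=43.65
Sorted: [43.65, 174.6, 218.25]
By sides: Scalene, By angles: Right

Scalene, Right


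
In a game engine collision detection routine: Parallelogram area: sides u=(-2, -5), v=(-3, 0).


|u x v| = |(-2)*0 - (-5)*(-3)|
= |0 - 15| = 15

15


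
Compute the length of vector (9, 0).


|u| = sqrt(9^2 + 0^2) = sqrt(81) = 9

9


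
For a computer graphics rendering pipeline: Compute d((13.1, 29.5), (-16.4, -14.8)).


dx=-29.5, dy=-44.3
d^2 = (-29.5)^2 + (-44.3)^2 = 2832.74
d = sqrt(2832.74) = 53.2235

53.2235


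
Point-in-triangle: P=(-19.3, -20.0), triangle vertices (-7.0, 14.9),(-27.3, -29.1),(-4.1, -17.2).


Cross products: AB x AP = 167.27, BC x BP = 115.92, CA x CP = 496.04
All same sign? yes

Yes, inside


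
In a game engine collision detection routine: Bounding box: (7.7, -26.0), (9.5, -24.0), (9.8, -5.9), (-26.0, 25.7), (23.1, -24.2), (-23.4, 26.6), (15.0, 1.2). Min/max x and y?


x range: [-26, 23.1]
y range: [-26, 26.6]
Bounding box: (-26,-26) to (23.1,26.6)

(-26,-26) to (23.1,26.6)


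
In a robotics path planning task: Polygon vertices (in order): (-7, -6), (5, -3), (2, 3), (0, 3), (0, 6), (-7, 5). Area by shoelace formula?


Shoelace sum: ((-7)*(-3) - 5*(-6)) + (5*3 - 2*(-3)) + (2*3 - 0*3) + (0*6 - 0*3) + (0*5 - (-7)*6) + ((-7)*(-6) - (-7)*5)
= 197
Area = |197|/2 = 98.5

98.5


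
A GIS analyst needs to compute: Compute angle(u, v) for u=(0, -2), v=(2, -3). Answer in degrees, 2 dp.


u.v = 6, |u| = sqrt(4) = 2, |v| = sqrt(13) = 3.6056
cos(theta) = u.v/(|u||v|) = 6/sqrt(52) = 0.83205
theta = acos(0.83205) = 33.69 degrees

33.69 degrees


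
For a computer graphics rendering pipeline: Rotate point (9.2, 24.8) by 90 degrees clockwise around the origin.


90° CW: (x,y) -> (y, -x)
(9.2,24.8) -> (24.8, -9.2)

(24.8, -9.2)


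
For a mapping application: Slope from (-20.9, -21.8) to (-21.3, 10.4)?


slope = (y2-y1)/(x2-x1) = (10.4-(-21.8))/((-21.3)-(-20.9)) = 32.2/(-0.4) = -80.5

-80.5


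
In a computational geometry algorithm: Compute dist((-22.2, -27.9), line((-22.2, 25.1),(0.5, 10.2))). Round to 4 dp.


|cross product| = 1203.1
|line direction| = sqrt(737.3) = 27.1533
Distance = 1203.1/sqrt(737.3) = 44.3077

44.3077


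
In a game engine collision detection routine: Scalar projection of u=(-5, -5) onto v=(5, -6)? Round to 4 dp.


u.v = 5, |v| = sqrt(61) = 7.8102
Scalar projection = u.v / |v| = 5 / sqrt(61) = 0.6402

0.6402


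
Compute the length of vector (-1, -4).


|u| = sqrt((-1)^2 + (-4)^2) = sqrt(17) = 4.1231

4.1231


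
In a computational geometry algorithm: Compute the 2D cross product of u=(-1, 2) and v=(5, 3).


u x v = u_x*v_y - u_y*v_x = (-1)*3 - 2*5
= (-3) - 10 = -13

-13


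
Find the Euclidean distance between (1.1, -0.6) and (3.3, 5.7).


dx=2.2, dy=6.3
d^2 = 2.2^2 + 6.3^2 = 44.53
d = sqrt(44.53) = 6.6731

6.6731


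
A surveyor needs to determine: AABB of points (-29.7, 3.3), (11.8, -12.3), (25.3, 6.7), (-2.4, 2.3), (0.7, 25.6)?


x range: [-29.7, 25.3]
y range: [-12.3, 25.6]
Bounding box: (-29.7,-12.3) to (25.3,25.6)

(-29.7,-12.3) to (25.3,25.6)


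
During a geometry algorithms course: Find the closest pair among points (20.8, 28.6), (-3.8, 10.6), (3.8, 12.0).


d(P0,P1) = 30.4821, d(P0,P2) = 23.7605, d(P1,P2) = 7.7279
Closest: P1 and P2

Closest pair: (-3.8, 10.6) and (3.8, 12.0), distance = 7.7279


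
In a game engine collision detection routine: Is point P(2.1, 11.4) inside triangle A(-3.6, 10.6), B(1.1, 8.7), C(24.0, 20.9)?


Cross products: AB x AP = 14.59, BC x BP = 49.63, CA x CP = 36.63
All same sign? yes

Yes, inside


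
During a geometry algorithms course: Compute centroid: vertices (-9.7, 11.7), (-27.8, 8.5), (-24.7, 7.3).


Centroid = ((x_A+x_B+x_C)/3, (y_A+y_B+y_C)/3)
= (((-9.7)+(-27.8)+(-24.7))/3, (11.7+8.5+7.3)/3)
= (-20.7333, 9.1667)

(-20.7333, 9.1667)


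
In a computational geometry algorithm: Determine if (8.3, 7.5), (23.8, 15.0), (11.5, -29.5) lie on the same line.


Cross product: (23.8-8.3)*((-29.5)-7.5) - (15-7.5)*(11.5-8.3)
= -597.5

No, not collinear


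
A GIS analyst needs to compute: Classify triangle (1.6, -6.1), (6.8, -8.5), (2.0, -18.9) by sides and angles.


Side lengths squared: AB^2=32.8, BC^2=131.2, CA^2=164
Sorted: [32.8, 131.2, 164]
By sides: Scalene, By angles: Right

Scalene, Right


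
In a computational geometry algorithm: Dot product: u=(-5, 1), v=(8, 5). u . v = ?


u . v = u_x*v_x + u_y*v_y = (-5)*8 + 1*5
= (-40) + 5 = -35

-35


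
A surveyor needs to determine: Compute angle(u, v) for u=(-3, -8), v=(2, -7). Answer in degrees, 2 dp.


u.v = 50, |u| = sqrt(73) = 8.544, |v| = sqrt(53) = 7.2801
cos(theta) = u.v/(|u||v|) = 50/sqrt(3869) = 0.803842
theta = acos(0.803842) = 36.5 degrees

36.5 degrees


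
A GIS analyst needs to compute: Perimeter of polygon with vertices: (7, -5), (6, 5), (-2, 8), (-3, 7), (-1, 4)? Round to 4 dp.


Sides: (7, -5)->(6, 5): sqrt(101) = 10.049876, (6, 5)->(-2, 8): sqrt(73) = 8.544004, (-2, 8)->(-3, 7): sqrt(2) = 1.414214, (-3, 7)->(-1, 4): sqrt(13) = 3.605551, (-1, 4)->(7, -5): sqrt(145) = 12.041595
Sum = 35.65524
Perimeter = 35.6552

35.6552


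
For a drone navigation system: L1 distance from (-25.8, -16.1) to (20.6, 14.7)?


|(-25.8)-20.6| + |(-16.1)-14.7| = 46.4 + 30.8 = 77.2

77.2


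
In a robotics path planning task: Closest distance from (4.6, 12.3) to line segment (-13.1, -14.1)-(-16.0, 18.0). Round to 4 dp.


Project P onto AB: t = 0.7664 (clamped to [0,1])
Closest point on segment: (-15.3224, 10.5002)
Distance: 20.0036

20.0036


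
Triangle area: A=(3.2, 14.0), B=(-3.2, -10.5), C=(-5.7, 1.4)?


Area = |x_A(y_B-y_C) + x_B(y_C-y_A) + x_C(y_A-y_B)|/2
= |(-38.08) + 40.32 + (-139.65)|/2
= 137.41/2 = 68.705

68.705


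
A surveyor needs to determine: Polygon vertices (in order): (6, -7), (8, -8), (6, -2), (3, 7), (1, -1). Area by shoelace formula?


Shoelace sum: (6*(-8) - 8*(-7)) + (8*(-2) - 6*(-8)) + (6*7 - 3*(-2)) + (3*(-1) - 1*7) + (1*(-7) - 6*(-1))
= 77
Area = |77|/2 = 38.5

38.5


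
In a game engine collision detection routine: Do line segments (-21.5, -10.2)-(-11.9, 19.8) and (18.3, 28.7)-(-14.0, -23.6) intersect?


Cross products: d1=-825.07, d2=-1291.99, d3=-820.56, d4=-353.64
d1*d2 < 0 and d3*d4 < 0? no

No, they don't intersect


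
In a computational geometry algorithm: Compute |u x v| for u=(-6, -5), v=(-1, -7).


|u x v| = |(-6)*(-7) - (-5)*(-1)|
= |42 - 5| = 37

37


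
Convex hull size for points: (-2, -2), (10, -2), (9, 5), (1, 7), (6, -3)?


Convex hull vertices (CCW): (-2, -2), (6, -3), (10, -2), (9, 5), (1, 7)
Count = 5

5


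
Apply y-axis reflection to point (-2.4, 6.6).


Reflection over y-axis: (x,y) -> (-x,y)
(-2.4, 6.6) -> (2.4, 6.6)

(2.4, 6.6)


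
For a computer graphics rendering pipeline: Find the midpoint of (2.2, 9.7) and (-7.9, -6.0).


M = ((2.2+(-7.9))/2, (9.7+(-6))/2)
= (-2.85, 1.85)

(-2.85, 1.85)


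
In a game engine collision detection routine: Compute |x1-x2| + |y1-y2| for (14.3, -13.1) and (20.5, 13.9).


|14.3-20.5| + |(-13.1)-13.9| = 6.2 + 27 = 33.2

33.2


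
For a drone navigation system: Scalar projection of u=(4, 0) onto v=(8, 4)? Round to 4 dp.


u.v = 32, |v| = sqrt(80) = 8.9443
Scalar projection = u.v / |v| = 32 / sqrt(80) = 3.5777

3.5777


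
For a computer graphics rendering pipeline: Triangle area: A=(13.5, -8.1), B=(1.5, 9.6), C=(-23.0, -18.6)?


Area = |x_A(y_B-y_C) + x_B(y_C-y_A) + x_C(y_A-y_B)|/2
= |380.7 + (-15.75) + 407.1|/2
= 772.05/2 = 386.025

386.025


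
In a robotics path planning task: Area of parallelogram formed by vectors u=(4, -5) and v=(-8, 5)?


|u x v| = |4*5 - (-5)*(-8)|
= |20 - 40| = 20

20


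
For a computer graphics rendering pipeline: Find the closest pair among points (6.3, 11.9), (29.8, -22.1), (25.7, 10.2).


d(P0,P1) = 41.331, d(P0,P2) = 19.4743, d(P1,P2) = 32.5592
Closest: P0 and P2

Closest pair: (6.3, 11.9) and (25.7, 10.2), distance = 19.4743


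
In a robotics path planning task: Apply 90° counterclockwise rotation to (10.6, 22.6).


90° CCW: (x,y) -> (-y, x)
(10.6,22.6) -> (-22.6, 10.6)

(-22.6, 10.6)


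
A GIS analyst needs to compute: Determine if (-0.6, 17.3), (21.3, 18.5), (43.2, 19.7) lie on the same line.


Cross product: (21.3-(-0.6))*(19.7-17.3) - (18.5-17.3)*(43.2-(-0.6))
= 0

Yes, collinear


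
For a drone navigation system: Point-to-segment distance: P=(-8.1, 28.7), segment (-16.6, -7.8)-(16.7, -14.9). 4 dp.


Project P onto AB: t = 0.0206 (clamped to [0,1])
Closest point on segment: (-15.9135, -7.9464)
Distance: 37.4701

37.4701


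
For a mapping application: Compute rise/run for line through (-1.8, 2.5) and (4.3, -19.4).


slope = (y2-y1)/(x2-x1) = ((-19.4)-2.5)/(4.3-(-1.8)) = (-21.9)/6.1 = -3.5902

-3.5902


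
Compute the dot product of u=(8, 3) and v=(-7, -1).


u . v = u_x*v_x + u_y*v_y = 8*(-7) + 3*(-1)
= (-56) + (-3) = -59

-59


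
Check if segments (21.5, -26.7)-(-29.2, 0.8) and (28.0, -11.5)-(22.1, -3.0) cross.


Cross products: d1=144.93, d2=413.63, d3=-949.39, d4=-1218.09
d1*d2 < 0 and d3*d4 < 0? no

No, they don't intersect


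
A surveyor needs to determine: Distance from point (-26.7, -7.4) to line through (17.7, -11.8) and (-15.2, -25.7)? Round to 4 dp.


|cross product| = 761.92
|line direction| = sqrt(1275.62) = 35.7158
Distance = 761.92/sqrt(1275.62) = 21.3328

21.3328


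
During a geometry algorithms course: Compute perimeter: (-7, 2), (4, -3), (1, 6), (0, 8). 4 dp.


Sides: (-7, 2)->(4, -3): sqrt(146) = 12.083046, (4, -3)->(1, 6): sqrt(90) = 9.486833, (1, 6)->(0, 8): sqrt(5) = 2.236068, (0, 8)->(-7, 2): sqrt(85) = 9.219544
Sum = 33.025491
Perimeter = 33.0255

33.0255


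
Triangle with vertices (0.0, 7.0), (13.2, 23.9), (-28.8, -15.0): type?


Side lengths squared: AB^2=459.85, BC^2=3277.21, CA^2=1313.44
Sorted: [459.85, 1313.44, 3277.21]
By sides: Scalene, By angles: Obtuse

Scalene, Obtuse


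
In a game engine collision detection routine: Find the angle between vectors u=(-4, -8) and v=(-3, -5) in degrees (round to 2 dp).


u.v = 52, |u| = sqrt(80) = 8.9443, |v| = sqrt(34) = 5.831
cos(theta) = u.v/(|u||v|) = 52/sqrt(2720) = 0.997054
theta = acos(0.997054) = 4.4 degrees

4.4 degrees


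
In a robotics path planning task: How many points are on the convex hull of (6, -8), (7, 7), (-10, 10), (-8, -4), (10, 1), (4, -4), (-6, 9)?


Convex hull vertices (CCW): (-10, 10), (-8, -4), (6, -8), (10, 1), (7, 7)
Count = 5

5


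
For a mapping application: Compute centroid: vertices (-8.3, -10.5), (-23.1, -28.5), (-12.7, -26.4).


Centroid = ((x_A+x_B+x_C)/3, (y_A+y_B+y_C)/3)
= (((-8.3)+(-23.1)+(-12.7))/3, ((-10.5)+(-28.5)+(-26.4))/3)
= (-14.7, -21.8)

(-14.7, -21.8)


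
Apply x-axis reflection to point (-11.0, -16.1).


Reflection over x-axis: (x,y) -> (x,-y)
(-11, -16.1) -> (-11, 16.1)

(-11, 16.1)


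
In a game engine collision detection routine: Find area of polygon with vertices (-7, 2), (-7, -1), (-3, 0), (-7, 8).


Shoelace sum: ((-7)*(-1) - (-7)*2) + ((-7)*0 - (-3)*(-1)) + ((-3)*8 - (-7)*0) + ((-7)*2 - (-7)*8)
= 36
Area = |36|/2 = 18

18


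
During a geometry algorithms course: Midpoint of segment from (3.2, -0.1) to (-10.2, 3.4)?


M = ((3.2+(-10.2))/2, ((-0.1)+3.4)/2)
= (-3.5, 1.65)

(-3.5, 1.65)


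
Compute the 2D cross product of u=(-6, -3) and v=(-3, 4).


u x v = u_x*v_y - u_y*v_x = (-6)*4 - (-3)*(-3)
= (-24) - 9 = -33

-33


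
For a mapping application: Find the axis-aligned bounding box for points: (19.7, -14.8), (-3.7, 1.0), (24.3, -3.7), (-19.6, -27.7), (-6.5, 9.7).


x range: [-19.6, 24.3]
y range: [-27.7, 9.7]
Bounding box: (-19.6,-27.7) to (24.3,9.7)

(-19.6,-27.7) to (24.3,9.7)


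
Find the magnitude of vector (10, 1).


|u| = sqrt(10^2 + 1^2) = sqrt(101) = 10.0499

10.0499


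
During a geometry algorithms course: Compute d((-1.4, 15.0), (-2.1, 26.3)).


dx=-0.7, dy=11.3
d^2 = (-0.7)^2 + 11.3^2 = 128.18
d = sqrt(128.18) = 11.3217

11.3217


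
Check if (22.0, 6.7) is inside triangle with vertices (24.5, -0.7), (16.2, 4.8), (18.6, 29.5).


Cross products: AB x AP = -47.67, BC x BP = -138.7, CA x CP = -31.84
All same sign? yes

Yes, inside


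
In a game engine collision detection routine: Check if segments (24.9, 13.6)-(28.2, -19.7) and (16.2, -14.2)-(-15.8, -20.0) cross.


Cross products: d1=-839.14, d2=245.6, d3=-381.45, d4=-1466.19
d1*d2 < 0 and d3*d4 < 0? no

No, they don't intersect


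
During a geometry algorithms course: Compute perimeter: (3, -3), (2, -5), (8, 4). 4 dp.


Sides: (3, -3)->(2, -5): sqrt(5) = 2.236068, (2, -5)->(8, 4): sqrt(117) = 10.816654, (8, 4)->(3, -3): sqrt(74) = 8.602325
Sum = 21.655047
Perimeter = 21.655

21.655


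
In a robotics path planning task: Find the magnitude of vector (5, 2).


|u| = sqrt(5^2 + 2^2) = sqrt(29) = 5.3852

5.3852


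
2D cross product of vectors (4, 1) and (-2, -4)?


u x v = u_x*v_y - u_y*v_x = 4*(-4) - 1*(-2)
= (-16) - (-2) = -14

-14


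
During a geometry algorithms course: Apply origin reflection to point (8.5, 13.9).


Reflection over origin: (x,y) -> (-x,-y)
(8.5, 13.9) -> (-8.5, -13.9)

(-8.5, -13.9)


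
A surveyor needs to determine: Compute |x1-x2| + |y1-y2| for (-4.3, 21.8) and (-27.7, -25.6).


|(-4.3)-(-27.7)| + |21.8-(-25.6)| = 23.4 + 47.4 = 70.8

70.8


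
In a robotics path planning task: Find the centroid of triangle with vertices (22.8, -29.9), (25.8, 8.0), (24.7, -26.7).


Centroid = ((x_A+x_B+x_C)/3, (y_A+y_B+y_C)/3)
= ((22.8+25.8+24.7)/3, ((-29.9)+8+(-26.7))/3)
= (24.4333, -16.2)

(24.4333, -16.2)


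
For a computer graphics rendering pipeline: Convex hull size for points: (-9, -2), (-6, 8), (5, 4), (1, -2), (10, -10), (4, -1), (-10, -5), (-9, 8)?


Convex hull vertices (CCW): (-10, -5), (10, -10), (5, 4), (-6, 8), (-9, 8)
Count = 5

5


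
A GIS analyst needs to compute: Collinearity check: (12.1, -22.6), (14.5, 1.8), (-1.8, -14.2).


Cross product: (14.5-12.1)*((-14.2)-(-22.6)) - (1.8-(-22.6))*((-1.8)-12.1)
= 359.32

No, not collinear


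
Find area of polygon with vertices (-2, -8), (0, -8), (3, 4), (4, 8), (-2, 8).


Shoelace sum: ((-2)*(-8) - 0*(-8)) + (0*4 - 3*(-8)) + (3*8 - 4*4) + (4*8 - (-2)*8) + ((-2)*(-8) - (-2)*8)
= 128
Area = |128|/2 = 64

64


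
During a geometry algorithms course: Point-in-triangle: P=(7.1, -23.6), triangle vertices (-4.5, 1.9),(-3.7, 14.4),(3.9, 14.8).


Cross products: AB x AP = -165.4, BC x BP = -293.12, CA x CP = 363.84
All same sign? no

No, outside


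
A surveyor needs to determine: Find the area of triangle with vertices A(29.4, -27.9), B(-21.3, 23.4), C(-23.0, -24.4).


Area = |x_A(y_B-y_C) + x_B(y_C-y_A) + x_C(y_A-y_B)|/2
= |1405.32 + (-74.55) + 1179.9|/2
= 2510.67/2 = 1255.335

1255.335


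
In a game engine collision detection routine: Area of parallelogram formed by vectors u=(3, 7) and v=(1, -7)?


|u x v| = |3*(-7) - 7*1|
= |(-21) - 7| = 28

28


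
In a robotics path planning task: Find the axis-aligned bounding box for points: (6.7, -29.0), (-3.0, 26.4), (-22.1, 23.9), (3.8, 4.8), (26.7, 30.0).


x range: [-22.1, 26.7]
y range: [-29, 30]
Bounding box: (-22.1,-29) to (26.7,30)

(-22.1,-29) to (26.7,30)


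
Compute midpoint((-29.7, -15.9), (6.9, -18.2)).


M = (((-29.7)+6.9)/2, ((-15.9)+(-18.2))/2)
= (-11.4, -17.05)

(-11.4, -17.05)


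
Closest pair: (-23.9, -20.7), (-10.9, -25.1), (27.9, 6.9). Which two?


d(P0,P1) = 13.7244, d(P0,P2) = 58.6941, d(P1,P2) = 50.2935
Closest: P0 and P1

Closest pair: (-23.9, -20.7) and (-10.9, -25.1), distance = 13.7244


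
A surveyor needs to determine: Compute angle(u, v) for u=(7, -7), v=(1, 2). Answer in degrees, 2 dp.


u.v = -7, |u| = sqrt(98) = 9.8995, |v| = sqrt(5) = 2.2361
cos(theta) = u.v/(|u||v|) = -7/sqrt(490) = -0.316228
theta = acos(-0.316228) = 108.43 degrees

108.43 degrees


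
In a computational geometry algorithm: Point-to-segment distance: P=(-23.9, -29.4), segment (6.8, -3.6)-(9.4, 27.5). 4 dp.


Project P onto AB: t = 0 (clamped to [0,1])
Closest point on segment: (6.8, -3.6)
Distance: 40.1015

40.1015


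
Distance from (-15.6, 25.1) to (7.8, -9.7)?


dx=23.4, dy=-34.8
d^2 = 23.4^2 + (-34.8)^2 = 1758.6
d = sqrt(1758.6) = 41.9357

41.9357


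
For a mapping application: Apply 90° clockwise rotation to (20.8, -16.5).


90° CW: (x,y) -> (y, -x)
(20.8,-16.5) -> (-16.5, -20.8)

(-16.5, -20.8)


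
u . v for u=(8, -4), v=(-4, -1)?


u . v = u_x*v_x + u_y*v_y = 8*(-4) + (-4)*(-1)
= (-32) + 4 = -28

-28
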